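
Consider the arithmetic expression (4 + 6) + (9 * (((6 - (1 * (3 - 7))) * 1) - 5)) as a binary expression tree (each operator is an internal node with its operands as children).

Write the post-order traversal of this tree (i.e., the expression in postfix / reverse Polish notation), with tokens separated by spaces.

4 6 + 9 6 1 3 7 - * - 1 * 5 - * +

Post-order on an expression tree gives postfix notation: for each operator, emit left operand, right operand, then the operator.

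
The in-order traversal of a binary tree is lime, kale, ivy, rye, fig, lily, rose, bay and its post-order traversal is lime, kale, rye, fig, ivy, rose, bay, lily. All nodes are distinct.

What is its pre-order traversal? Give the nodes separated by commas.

The last element of post-order is the root; it splits in-order into left and right subtrees.
Root lily: left subtree has 5 nodes {lime, kale, ivy, rye, fig}, right has 2 {rose, bay}.
  Root ivy: left subtree has 2 nodes {lime, kale}, right has 2 {rye, fig}.
    Root kale: left subtree has 1 node {lime}, right has 0 { }.
    Root fig: left subtree has 1 node {rye}, right has 0 { }.
  Root bay: left subtree has 1 node {rose}, right has 0 { }.

lily, ivy, kale, lime, fig, rye, bay, rose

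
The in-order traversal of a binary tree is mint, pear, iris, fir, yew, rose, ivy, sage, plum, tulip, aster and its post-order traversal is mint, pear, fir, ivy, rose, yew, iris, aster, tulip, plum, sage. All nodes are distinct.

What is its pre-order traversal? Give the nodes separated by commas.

sage, iris, pear, mint, yew, fir, rose, ivy, plum, tulip, aster

The last element of post-order is the root; it splits in-order into left and right subtrees.
Root sage: left subtree has 7 nodes {mint, pear, iris, fir, yew, rose, ivy}, right has 3 {plum, tulip, aster}.
  Root iris: left subtree has 2 nodes {mint, pear}, right has 4 {fir, yew, rose, ivy}.
    Root pear: left subtree has 1 node {mint}, right has 0 { }.
    Root yew: left subtree has 1 node {fir}, right has 2 {rose, ivy}.
      Root rose: left subtree has 0 nodes { }, right has 1 {ivy}.
  Root plum: left subtree has 0 nodes { }, right has 2 {tulip, aster}.
    Root tulip: left subtree has 0 nodes { }, right has 1 {aster}.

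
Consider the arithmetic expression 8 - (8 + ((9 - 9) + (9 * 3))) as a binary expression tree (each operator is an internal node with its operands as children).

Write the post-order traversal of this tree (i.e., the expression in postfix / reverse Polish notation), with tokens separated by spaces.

8 8 9 9 - 9 3 * + + -

Post-order on an expression tree gives postfix notation: for each operator, emit left operand, right operand, then the operator.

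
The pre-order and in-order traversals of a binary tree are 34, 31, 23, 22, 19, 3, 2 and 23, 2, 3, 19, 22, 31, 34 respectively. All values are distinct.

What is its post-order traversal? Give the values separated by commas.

The first element of pre-order is the root; it splits in-order into left and right subtrees.
Root 34: left subtree has 6 nodes {23, 2, 3, 19, 22, 31}, right has 0 { }.
  Root 31: left subtree has 5 nodes {23, 2, 3, 19, 22}, right has 0 { }.
    Root 23: left subtree has 0 nodes { }, right has 4 {2, 3, 19, 22}.
      Root 22: left subtree has 3 nodes {2, 3, 19}, right has 0 { }.
        Root 19: left subtree has 2 nodes {2, 3}, right has 0 { }.
          Root 3: left subtree has 1 node {2}, right has 0 { }.

2, 3, 19, 22, 23, 31, 34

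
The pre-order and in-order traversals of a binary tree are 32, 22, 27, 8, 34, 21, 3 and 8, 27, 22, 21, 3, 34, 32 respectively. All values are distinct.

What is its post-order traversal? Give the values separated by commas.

The first element of pre-order is the root; it splits in-order into left and right subtrees.
Root 32: left subtree has 6 nodes {8, 27, 22, 21, 3, 34}, right has 0 { }.
  Root 22: left subtree has 2 nodes {8, 27}, right has 3 {21, 3, 34}.
    Root 27: left subtree has 1 node {8}, right has 0 { }.
    Root 34: left subtree has 2 nodes {21, 3}, right has 0 { }.
      Root 21: left subtree has 0 nodes { }, right has 1 {3}.

8, 27, 3, 21, 34, 22, 32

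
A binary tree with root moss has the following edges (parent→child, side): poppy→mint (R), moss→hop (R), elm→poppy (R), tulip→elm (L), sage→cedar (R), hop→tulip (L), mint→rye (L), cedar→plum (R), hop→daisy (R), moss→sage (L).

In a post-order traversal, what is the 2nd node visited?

cedar

Post-order visits the left subtree, then the right subtree, then the node.
At moss: go left to sage.
  At sage: no left child.
  At sage: go right to cedar.
    At cedar: no left child.
    At cedar: go right to plum.
      plum is a leaf — visit plum.
    Visit cedar.
  Visit sage.
At moss: go right to hop.
  At hop: go left to tulip.
    At tulip: go left to elm.
      At elm: no left child.
      At elm: go right to poppy.
        At poppy: no left child.
        At poppy: go right to mint.
          At mint: go left to rye.
            rye is a leaf — visit rye.
          At mint: no right child.
          Visit mint.
        Visit poppy.
      Visit elm.
    At tulip: no right child.
    Visit tulip.
  At hop: go right to daisy.
    daisy is a leaf — visit daisy.
  Visit hop.
Visit moss.
Full post-order sequence: plum, cedar, sage, rye, mint, poppy, elm, tulip, daisy, hop, moss.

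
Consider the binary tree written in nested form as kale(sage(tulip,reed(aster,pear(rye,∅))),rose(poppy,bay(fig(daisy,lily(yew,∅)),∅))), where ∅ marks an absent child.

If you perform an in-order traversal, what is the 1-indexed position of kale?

In-order visits the left subtree, then the node, then the right subtree.
At kale: go left to sage.
  At sage: go left to tulip.
    tulip is a leaf — visit tulip.
  Visit sage.
  At sage: go right to reed.
    At reed: go left to aster.
      aster is a leaf — visit aster.
    Visit reed.
    At reed: go right to pear.
      At pear: go left to rye.
        rye is a leaf — visit rye.
      Visit pear.
      At pear: no right child.
Visit kale.
At kale: go right to rose.
  At rose: go left to poppy.
    poppy is a leaf — visit poppy.
  Visit rose.
  At rose: go right to bay.
    At bay: go left to fig.
      At fig: go left to daisy.
        daisy is a leaf — visit daisy.
      Visit fig.
      At fig: go right to lily.
        At lily: go left to yew.
          yew is a leaf — visit yew.
        Visit lily.
        At lily: no right child.
    Visit bay.
    At bay: no right child.
Full in-order sequence: tulip, sage, aster, reed, rye, pear, kale, poppy, rose, daisy, fig, yew, lily, bay.

7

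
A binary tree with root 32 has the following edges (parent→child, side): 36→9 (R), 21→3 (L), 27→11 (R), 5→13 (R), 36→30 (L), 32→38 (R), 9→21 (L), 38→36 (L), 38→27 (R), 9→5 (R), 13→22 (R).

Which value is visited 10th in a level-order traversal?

3

Level-order visits nodes level by level from the root, left to right within each level.
Level 0: 32
Level 1: 38
Level 2: 36, 27
Level 3: 30, 9, 11
Level 4: 21, 5
Level 5: 3, 13
Level 6: 22
Full level-order sequence: 32, 38, 36, 27, 30, 9, 11, 21, 5, 3, 13, 22.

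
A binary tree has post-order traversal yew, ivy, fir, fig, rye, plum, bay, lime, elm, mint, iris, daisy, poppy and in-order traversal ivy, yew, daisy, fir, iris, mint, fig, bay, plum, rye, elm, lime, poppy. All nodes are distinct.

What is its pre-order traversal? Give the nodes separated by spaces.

poppy daisy ivy yew iris fir mint elm bay fig plum rye lime

The last element of post-order is the root; it splits in-order into left and right subtrees.
Root poppy: left subtree has 12 nodes {ivy, yew, daisy, fir, iris, mint, fig, bay, plum, rye, elm, lime}, right has 0 { }.
  Root daisy: left subtree has 2 nodes {ivy, yew}, right has 9 {fir, iris, mint, fig, bay, plum, rye, elm, lime}.
    Root ivy: left subtree has 0 nodes { }, right has 1 {yew}.
    Root iris: left subtree has 1 node {fir}, right has 7 {mint, fig, bay, plum, rye, elm, lime}.
      Root mint: left subtree has 0 nodes { }, right has 6 {fig, bay, plum, rye, elm, lime}.
        Root elm: left subtree has 4 nodes {fig, bay, plum, rye}, right has 1 {lime}.
          Root bay: left subtree has 1 node {fig}, right has 2 {plum, rye}.
            Root plum: left subtree has 0 nodes { }, right has 1 {rye}.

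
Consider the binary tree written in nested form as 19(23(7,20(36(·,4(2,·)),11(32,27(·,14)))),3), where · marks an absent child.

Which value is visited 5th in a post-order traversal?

Post-order visits the left subtree, then the right subtree, then the node.
At 19: go left to 23.
  At 23: go left to 7.
    7 is a leaf — visit 7.
  At 23: go right to 20.
    At 20: go left to 36.
      At 36: no left child.
      At 36: go right to 4.
        At 4: go left to 2.
          2 is a leaf — visit 2.
        At 4: no right child.
        Visit 4.
      Visit 36.
    At 20: go right to 11.
      At 11: go left to 32.
        32 is a leaf — visit 32.
      At 11: go right to 27.
        At 27: no left child.
        At 27: go right to 14.
          14 is a leaf — visit 14.
        Visit 27.
      Visit 11.
    Visit 20.
  Visit 23.
At 19: go right to 3.
  3 is a leaf — visit 3.
Visit 19.
Full post-order sequence: 7, 2, 4, 36, 32, 14, 27, 11, 20, 23, 3, 19.

32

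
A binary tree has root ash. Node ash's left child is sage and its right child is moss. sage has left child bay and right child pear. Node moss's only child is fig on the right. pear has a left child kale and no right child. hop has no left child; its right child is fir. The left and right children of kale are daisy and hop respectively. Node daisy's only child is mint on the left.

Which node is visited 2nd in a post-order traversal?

Post-order visits the left subtree, then the right subtree, then the node.
At ash: go left to sage.
  At sage: go left to bay.
    bay is a leaf — visit bay.
  At sage: go right to pear.
    At pear: go left to kale.
      At kale: go left to daisy.
        At daisy: go left to mint.
          mint is a leaf — visit mint.
        At daisy: no right child.
        Visit daisy.
      At kale: go right to hop.
        At hop: no left child.
        At hop: go right to fir.
          fir is a leaf — visit fir.
        Visit hop.
      Visit kale.
    At pear: no right child.
    Visit pear.
  Visit sage.
At ash: go right to moss.
  At moss: no left child.
  At moss: go right to fig.
    fig is a leaf — visit fig.
  Visit moss.
Visit ash.
Full post-order sequence: bay, mint, daisy, fir, hop, kale, pear, sage, fig, moss, ash.

mint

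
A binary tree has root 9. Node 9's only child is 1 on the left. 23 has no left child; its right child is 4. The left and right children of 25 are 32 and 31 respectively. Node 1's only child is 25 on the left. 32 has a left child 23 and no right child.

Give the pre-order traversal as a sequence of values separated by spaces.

Pre-order visits the node, then its left subtree, then its right subtree.
Visit 9.
At 9: go left to 1.
  Visit 1.
  At 1: go left to 25.
    Visit 25.
    At 25: go left to 32.
      Visit 32.
      At 32: go left to 23.
        Visit 23.
        At 23: no left child.
        At 23: go right to 4.
          4 is a leaf — visit 4.
      At 32: no right child.
    At 25: go right to 31.
      31 is a leaf — visit 31.
  At 1: no right child.
At 9: no right child.

9 1 25 32 23 4 31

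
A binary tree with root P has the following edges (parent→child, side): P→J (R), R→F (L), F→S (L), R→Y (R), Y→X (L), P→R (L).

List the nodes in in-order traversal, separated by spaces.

S F R X Y P J

In-order visits the left subtree, then the node, then the right subtree.
At P: go left to R.
  At R: go left to F.
    At F: go left to S.
      S is a leaf — visit S.
    Visit F.
    At F: no right child.
  Visit R.
  At R: go right to Y.
    At Y: go left to X.
      X is a leaf — visit X.
    Visit Y.
    At Y: no right child.
Visit P.
At P: go right to J.
  J is a leaf — visit J.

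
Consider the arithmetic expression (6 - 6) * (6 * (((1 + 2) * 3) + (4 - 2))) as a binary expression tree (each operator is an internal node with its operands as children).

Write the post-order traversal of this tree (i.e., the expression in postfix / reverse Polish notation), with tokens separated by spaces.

Post-order on an expression tree gives postfix notation: for each operator, emit left operand, right operand, then the operator.

6 6 - 6 1 2 + 3 * 4 2 - + * *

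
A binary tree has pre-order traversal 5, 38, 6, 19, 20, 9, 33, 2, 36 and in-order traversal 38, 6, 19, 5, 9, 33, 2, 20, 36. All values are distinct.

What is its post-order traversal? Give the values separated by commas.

The first element of pre-order is the root; it splits in-order into left and right subtrees.
Root 5: left subtree has 3 nodes {38, 6, 19}, right has 5 {9, 33, 2, 20, 36}.
  Root 38: left subtree has 0 nodes { }, right has 2 {6, 19}.
    Root 6: left subtree has 0 nodes { }, right has 1 {19}.
  Root 20: left subtree has 3 nodes {9, 33, 2}, right has 1 {36}.
    Root 9: left subtree has 0 nodes { }, right has 2 {33, 2}.
      Root 33: left subtree has 0 nodes { }, right has 1 {2}.

19, 6, 38, 2, 33, 9, 36, 20, 5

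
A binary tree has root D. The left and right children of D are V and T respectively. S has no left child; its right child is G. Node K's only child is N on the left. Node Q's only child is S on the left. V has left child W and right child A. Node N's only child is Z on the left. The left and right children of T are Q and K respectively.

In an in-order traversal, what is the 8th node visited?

In-order visits the left subtree, then the node, then the right subtree.
At D: go left to V.
  At V: go left to W.
    W is a leaf — visit W.
  Visit V.
  At V: go right to A.
    A is a leaf — visit A.
Visit D.
At D: go right to T.
  At T: go left to Q.
    At Q: go left to S.
      At S: no left child.
      Visit S.
      At S: go right to G.
        G is a leaf — visit G.
    Visit Q.
    At Q: no right child.
  Visit T.
  At T: go right to K.
    At K: go left to N.
      At N: go left to Z.
        Z is a leaf — visit Z.
      Visit N.
      At N: no right child.
    Visit K.
    At K: no right child.
Full in-order sequence: W, V, A, D, S, G, Q, T, Z, N, K.

T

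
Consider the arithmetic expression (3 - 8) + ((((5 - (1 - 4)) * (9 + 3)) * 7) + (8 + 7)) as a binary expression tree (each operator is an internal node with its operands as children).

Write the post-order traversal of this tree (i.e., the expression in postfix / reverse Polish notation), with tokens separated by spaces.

Post-order on an expression tree gives postfix notation: for each operator, emit left operand, right operand, then the operator.

3 8 - 5 1 4 - - 9 3 + * 7 * 8 7 + + +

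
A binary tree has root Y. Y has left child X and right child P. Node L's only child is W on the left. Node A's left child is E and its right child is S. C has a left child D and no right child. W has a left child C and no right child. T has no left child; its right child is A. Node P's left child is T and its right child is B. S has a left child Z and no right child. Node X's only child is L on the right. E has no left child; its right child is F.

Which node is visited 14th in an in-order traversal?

B

In-order visits the left subtree, then the node, then the right subtree.
At Y: go left to X.
  At X: no left child.
  Visit X.
  At X: go right to L.
    At L: go left to W.
      At W: go left to C.
        At C: go left to D.
          D is a leaf — visit D.
        Visit C.
        At C: no right child.
      Visit W.
      At W: no right child.
    Visit L.
    At L: no right child.
Visit Y.
At Y: go right to P.
  At P: go left to T.
    At T: no left child.
    Visit T.
    At T: go right to A.
      At A: go left to E.
        At E: no left child.
        Visit E.
        At E: go right to F.
          F is a leaf — visit F.
      Visit A.
      At A: go right to S.
        At S: go left to Z.
          Z is a leaf — visit Z.
        Visit S.
        At S: no right child.
  Visit P.
  At P: go right to B.
    B is a leaf — visit B.
Full in-order sequence: X, D, C, W, L, Y, T, E, F, A, Z, S, P, B.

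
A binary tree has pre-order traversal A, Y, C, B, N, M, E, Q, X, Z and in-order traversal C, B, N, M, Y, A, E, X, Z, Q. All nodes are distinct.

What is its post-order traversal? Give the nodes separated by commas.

The first element of pre-order is the root; it splits in-order into left and right subtrees.
Root A: left subtree has 5 nodes {C, B, N, M, Y}, right has 4 {E, X, Z, Q}.
  Root Y: left subtree has 4 nodes {C, B, N, M}, right has 0 { }.
    Root C: left subtree has 0 nodes { }, right has 3 {B, N, M}.
      Root B: left subtree has 0 nodes { }, right has 2 {N, M}.
        Root N: left subtree has 0 nodes { }, right has 1 {M}.
  Root E: left subtree has 0 nodes { }, right has 3 {X, Z, Q}.
    Root Q: left subtree has 2 nodes {X, Z}, right has 0 { }.
      Root X: left subtree has 0 nodes { }, right has 1 {Z}.

M, N, B, C, Y, Z, X, Q, E, A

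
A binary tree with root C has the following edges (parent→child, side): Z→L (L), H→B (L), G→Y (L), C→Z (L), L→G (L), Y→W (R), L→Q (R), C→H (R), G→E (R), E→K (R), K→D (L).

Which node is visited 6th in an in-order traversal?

K

In-order visits the left subtree, then the node, then the right subtree.
At C: go left to Z.
  At Z: go left to L.
    At L: go left to G.
      At G: go left to Y.
        At Y: no left child.
        Visit Y.
        At Y: go right to W.
          W is a leaf — visit W.
      Visit G.
      At G: go right to E.
        At E: no left child.
        Visit E.
        At E: go right to K.
          At K: go left to D.
            D is a leaf — visit D.
          Visit K.
          At K: no right child.
    Visit L.
    At L: go right to Q.
      Q is a leaf — visit Q.
  Visit Z.
  At Z: no right child.
Visit C.
At C: go right to H.
  At H: go left to B.
    B is a leaf — visit B.
  Visit H.
  At H: no right child.
Full in-order sequence: Y, W, G, E, D, K, L, Q, Z, C, B, H.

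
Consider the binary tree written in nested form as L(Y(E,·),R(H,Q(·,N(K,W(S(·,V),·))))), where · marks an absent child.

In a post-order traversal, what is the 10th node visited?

R

Post-order visits the left subtree, then the right subtree, then the node.
At L: go left to Y.
  At Y: go left to E.
    E is a leaf — visit E.
  At Y: no right child.
  Visit Y.
At L: go right to R.
  At R: go left to H.
    H is a leaf — visit H.
  At R: go right to Q.
    At Q: no left child.
    At Q: go right to N.
      At N: go left to K.
        K is a leaf — visit K.
      At N: go right to W.
        At W: go left to S.
          At S: no left child.
          At S: go right to V.
            V is a leaf — visit V.
          Visit S.
        At W: no right child.
        Visit W.
      Visit N.
    Visit Q.
  Visit R.
Visit L.
Full post-order sequence: E, Y, H, K, V, S, W, N, Q, R, L.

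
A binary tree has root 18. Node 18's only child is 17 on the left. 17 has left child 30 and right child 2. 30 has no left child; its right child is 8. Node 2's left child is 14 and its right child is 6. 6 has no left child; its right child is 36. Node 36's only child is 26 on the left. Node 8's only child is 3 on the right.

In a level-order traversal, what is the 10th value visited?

26

Level-order visits nodes level by level from the root, left to right within each level.
Level 0: 18
Level 1: 17
Level 2: 30, 2
Level 3: 8, 14, 6
Level 4: 3, 36
Level 5: 26
Full level-order sequence: 18, 17, 30, 2, 8, 14, 6, 3, 36, 26.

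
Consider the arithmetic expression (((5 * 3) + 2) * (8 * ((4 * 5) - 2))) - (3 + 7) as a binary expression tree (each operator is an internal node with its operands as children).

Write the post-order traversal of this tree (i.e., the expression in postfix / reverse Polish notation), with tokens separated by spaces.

Post-order on an expression tree gives postfix notation: for each operator, emit left operand, right operand, then the operator.

5 3 * 2 + 8 4 5 * 2 - * * 3 7 + -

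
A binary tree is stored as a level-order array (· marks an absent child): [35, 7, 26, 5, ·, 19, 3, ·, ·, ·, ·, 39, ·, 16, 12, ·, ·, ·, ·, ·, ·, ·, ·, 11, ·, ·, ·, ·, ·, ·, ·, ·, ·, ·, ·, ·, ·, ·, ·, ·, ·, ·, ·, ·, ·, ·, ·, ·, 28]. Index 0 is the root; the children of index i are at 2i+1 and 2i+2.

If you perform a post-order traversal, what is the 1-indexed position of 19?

6

Post-order visits the left subtree, then the right subtree, then the node.
At 35: go left to 7.
  At 7: go left to 5.
    5 is a leaf — visit 5.
  At 7: no right child.
  Visit 7.
At 35: go right to 26.
  At 26: go left to 19.
    At 19: go left to 39.
      At 39: go left to 11.
        At 11: no left child.
        At 11: go right to 28.
          28 is a leaf — visit 28.
        Visit 11.
      At 39: no right child.
      Visit 39.
    At 19: no right child.
    Visit 19.
  At 26: go right to 3.
    At 3: go left to 16.
      16 is a leaf — visit 16.
    At 3: go right to 12.
      12 is a leaf — visit 12.
    Visit 3.
  Visit 26.
Visit 35.
Full post-order sequence: 5, 7, 28, 11, 39, 19, 16, 12, 3, 26, 35.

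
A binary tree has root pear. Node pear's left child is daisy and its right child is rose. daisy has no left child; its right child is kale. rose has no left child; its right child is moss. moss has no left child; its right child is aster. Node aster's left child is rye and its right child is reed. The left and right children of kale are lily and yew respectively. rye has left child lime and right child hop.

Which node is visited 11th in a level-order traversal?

lime

Level-order visits nodes level by level from the root, left to right within each level.
Level 0: pear
Level 1: daisy, rose
Level 2: kale, moss
Level 3: lily, yew, aster
Level 4: rye, reed
Level 5: lime, hop
Full level-order sequence: pear, daisy, rose, kale, moss, lily, yew, aster, rye, reed, lime, hop.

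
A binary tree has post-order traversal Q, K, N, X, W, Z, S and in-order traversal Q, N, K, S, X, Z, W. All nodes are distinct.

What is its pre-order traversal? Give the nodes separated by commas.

S, N, Q, K, Z, X, W

The last element of post-order is the root; it splits in-order into left and right subtrees.
Root S: left subtree has 3 nodes {Q, N, K}, right has 3 {X, Z, W}.
  Root N: left subtree has 1 node {Q}, right has 1 {K}.
  Root Z: left subtree has 1 node {X}, right has 1 {W}.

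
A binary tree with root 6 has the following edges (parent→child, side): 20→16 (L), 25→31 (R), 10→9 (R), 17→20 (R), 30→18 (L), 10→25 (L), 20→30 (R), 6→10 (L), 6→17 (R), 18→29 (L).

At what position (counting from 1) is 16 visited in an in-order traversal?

7

In-order visits the left subtree, then the node, then the right subtree.
At 6: go left to 10.
  At 10: go left to 25.
    At 25: no left child.
    Visit 25.
    At 25: go right to 31.
      31 is a leaf — visit 31.
  Visit 10.
  At 10: go right to 9.
    9 is a leaf — visit 9.
Visit 6.
At 6: go right to 17.
  At 17: no left child.
  Visit 17.
  At 17: go right to 20.
    At 20: go left to 16.
      16 is a leaf — visit 16.
    Visit 20.
    At 20: go right to 30.
      At 30: go left to 18.
        At 18: go left to 29.
          29 is a leaf — visit 29.
        Visit 18.
        At 18: no right child.
      Visit 30.
      At 30: no right child.
Full in-order sequence: 25, 31, 10, 9, 6, 17, 16, 20, 29, 18, 30.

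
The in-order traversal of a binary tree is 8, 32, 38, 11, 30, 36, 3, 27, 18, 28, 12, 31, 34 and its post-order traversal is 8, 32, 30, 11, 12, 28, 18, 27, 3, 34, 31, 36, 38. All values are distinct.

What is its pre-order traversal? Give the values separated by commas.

38, 32, 8, 36, 11, 30, 31, 3, 27, 18, 28, 12, 34

The last element of post-order is the root; it splits in-order into left and right subtrees.
Root 38: left subtree has 2 nodes {8, 32}, right has 10 {11, 30, 36, 3, 27, 18, 28, 12, 31, 34}.
  Root 32: left subtree has 1 node {8}, right has 0 { }.
  Root 36: left subtree has 2 nodes {11, 30}, right has 7 {3, 27, 18, 28, 12, 31, 34}.
    Root 11: left subtree has 0 nodes { }, right has 1 {30}.
    Root 31: left subtree has 5 nodes {3, 27, 18, 28, 12}, right has 1 {34}.
      Root 3: left subtree has 0 nodes { }, right has 4 {27, 18, 28, 12}.
        Root 27: left subtree has 0 nodes { }, right has 3 {18, 28, 12}.
          Root 18: left subtree has 0 nodes { }, right has 2 {28, 12}.
            Root 28: left subtree has 0 nodes { }, right has 1 {12}.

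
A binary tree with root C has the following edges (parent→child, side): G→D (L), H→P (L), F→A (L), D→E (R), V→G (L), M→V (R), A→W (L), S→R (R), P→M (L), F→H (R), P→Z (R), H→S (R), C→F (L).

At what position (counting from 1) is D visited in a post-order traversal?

4

Post-order visits the left subtree, then the right subtree, then the node.
At C: go left to F.
  At F: go left to A.
    At A: go left to W.
      W is a leaf — visit W.
    At A: no right child.
    Visit A.
  At F: go right to H.
    At H: go left to P.
      At P: go left to M.
        At M: no left child.
        At M: go right to V.
          At V: go left to G.
            At G: go left to D.
              At D: no left child.
              At D: go right to E.
                E is a leaf — visit E.
              Visit D.
            At G: no right child.
            Visit G.
          At V: no right child.
          Visit V.
        Visit M.
      At P: go right to Z.
        Z is a leaf — visit Z.
      Visit P.
    At H: go right to S.
      At S: no left child.
      At S: go right to R.
        R is a leaf — visit R.
      Visit S.
    Visit H.
  Visit F.
At C: no right child.
Visit C.
Full post-order sequence: W, A, E, D, G, V, M, Z, P, R, S, H, F, C.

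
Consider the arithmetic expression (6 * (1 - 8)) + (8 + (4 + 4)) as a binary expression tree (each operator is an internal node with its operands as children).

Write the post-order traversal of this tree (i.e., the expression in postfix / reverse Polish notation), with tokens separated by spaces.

6 1 8 - * 8 4 4 + + +

Post-order on an expression tree gives postfix notation: for each operator, emit left operand, right operand, then the operator.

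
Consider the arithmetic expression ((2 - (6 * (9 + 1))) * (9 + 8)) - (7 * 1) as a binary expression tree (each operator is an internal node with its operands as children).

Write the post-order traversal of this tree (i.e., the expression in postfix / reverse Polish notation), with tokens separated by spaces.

2 6 9 1 + * - 9 8 + * 7 1 * -

Post-order on an expression tree gives postfix notation: for each operator, emit left operand, right operand, then the operator.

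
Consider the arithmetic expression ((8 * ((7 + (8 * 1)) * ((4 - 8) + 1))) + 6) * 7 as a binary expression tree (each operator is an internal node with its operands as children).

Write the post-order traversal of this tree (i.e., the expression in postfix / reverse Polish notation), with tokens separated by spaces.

8 7 8 1 * + 4 8 - 1 + * * 6 + 7 *

Post-order on an expression tree gives postfix notation: for each operator, emit left operand, right operand, then the operator.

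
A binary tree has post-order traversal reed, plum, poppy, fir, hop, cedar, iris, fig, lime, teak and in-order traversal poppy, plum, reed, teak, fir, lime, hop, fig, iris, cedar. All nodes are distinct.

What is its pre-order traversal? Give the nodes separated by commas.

The last element of post-order is the root; it splits in-order into left and right subtrees.
Root teak: left subtree has 3 nodes {poppy, plum, reed}, right has 6 {fir, lime, hop, fig, iris, cedar}.
  Root poppy: left subtree has 0 nodes { }, right has 2 {plum, reed}.
    Root plum: left subtree has 0 nodes { }, right has 1 {reed}.
  Root lime: left subtree has 1 node {fir}, right has 4 {hop, fig, iris, cedar}.
    Root fig: left subtree has 1 node {hop}, right has 2 {iris, cedar}.
      Root iris: left subtree has 0 nodes { }, right has 1 {cedar}.

teak, poppy, plum, reed, lime, fir, fig, hop, iris, cedar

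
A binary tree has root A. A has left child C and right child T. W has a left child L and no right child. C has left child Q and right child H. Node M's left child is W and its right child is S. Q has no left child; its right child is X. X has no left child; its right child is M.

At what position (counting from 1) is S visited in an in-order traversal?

6

In-order visits the left subtree, then the node, then the right subtree.
At A: go left to C.
  At C: go left to Q.
    At Q: no left child.
    Visit Q.
    At Q: go right to X.
      At X: no left child.
      Visit X.
      At X: go right to M.
        At M: go left to W.
          At W: go left to L.
            L is a leaf — visit L.
          Visit W.
          At W: no right child.
        Visit M.
        At M: go right to S.
          S is a leaf — visit S.
  Visit C.
  At C: go right to H.
    H is a leaf — visit H.
Visit A.
At A: go right to T.
  T is a leaf — visit T.
Full in-order sequence: Q, X, L, W, M, S, C, H, A, T.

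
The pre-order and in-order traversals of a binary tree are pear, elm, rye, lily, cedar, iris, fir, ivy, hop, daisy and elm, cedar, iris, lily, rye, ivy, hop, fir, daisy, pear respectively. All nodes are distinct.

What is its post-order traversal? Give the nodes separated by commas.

iris, cedar, lily, hop, ivy, daisy, fir, rye, elm, pear

The first element of pre-order is the root; it splits in-order into left and right subtrees.
Root pear: left subtree has 9 nodes {elm, cedar, iris, lily, rye, ivy, hop, fir, daisy}, right has 0 { }.
  Root elm: left subtree has 0 nodes { }, right has 8 {cedar, iris, lily, rye, ivy, hop, fir, daisy}.
    Root rye: left subtree has 3 nodes {cedar, iris, lily}, right has 4 {ivy, hop, fir, daisy}.
      Root lily: left subtree has 2 nodes {cedar, iris}, right has 0 { }.
        Root cedar: left subtree has 0 nodes { }, right has 1 {iris}.
      Root fir: left subtree has 2 nodes {ivy, hop}, right has 1 {daisy}.
        Root ivy: left subtree has 0 nodes { }, right has 1 {hop}.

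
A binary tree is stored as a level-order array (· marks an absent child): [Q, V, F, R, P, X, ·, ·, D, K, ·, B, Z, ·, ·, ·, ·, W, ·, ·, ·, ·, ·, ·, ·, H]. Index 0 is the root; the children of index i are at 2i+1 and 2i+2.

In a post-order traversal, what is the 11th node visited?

F

Post-order visits the left subtree, then the right subtree, then the node.
At Q: go left to V.
  At V: go left to R.
    At R: no left child.
    At R: go right to D.
      At D: go left to W.
        W is a leaf — visit W.
      At D: no right child.
      Visit D.
    Visit R.
  At V: go right to P.
    At P: go left to K.
      K is a leaf — visit K.
    At P: no right child.
    Visit P.
  Visit V.
At Q: go right to F.
  At F: go left to X.
    At X: go left to B.
      B is a leaf — visit B.
    At X: go right to Z.
      At Z: go left to H.
        H is a leaf — visit H.
      At Z: no right child.
      Visit Z.
    Visit X.
  At F: no right child.
  Visit F.
Visit Q.
Full post-order sequence: W, D, R, K, P, V, B, H, Z, X, F, Q.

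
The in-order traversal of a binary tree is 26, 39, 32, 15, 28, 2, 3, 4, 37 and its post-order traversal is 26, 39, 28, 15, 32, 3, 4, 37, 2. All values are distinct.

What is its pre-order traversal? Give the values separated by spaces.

2 32 39 26 15 28 37 4 3

The last element of post-order is the root; it splits in-order into left and right subtrees.
Root 2: left subtree has 5 nodes {26, 39, 32, 15, 28}, right has 3 {3, 4, 37}.
  Root 32: left subtree has 2 nodes {26, 39}, right has 2 {15, 28}.
    Root 39: left subtree has 1 node {26}, right has 0 { }.
    Root 15: left subtree has 0 nodes { }, right has 1 {28}.
  Root 37: left subtree has 2 nodes {3, 4}, right has 0 { }.
    Root 4: left subtree has 1 node {3}, right has 0 { }.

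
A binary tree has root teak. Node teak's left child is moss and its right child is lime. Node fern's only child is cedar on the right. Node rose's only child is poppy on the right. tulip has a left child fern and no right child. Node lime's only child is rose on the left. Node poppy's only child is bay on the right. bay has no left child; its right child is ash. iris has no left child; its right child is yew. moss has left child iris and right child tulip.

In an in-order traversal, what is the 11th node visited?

ash

In-order visits the left subtree, then the node, then the right subtree.
At teak: go left to moss.
  At moss: go left to iris.
    At iris: no left child.
    Visit iris.
    At iris: go right to yew.
      yew is a leaf — visit yew.
  Visit moss.
  At moss: go right to tulip.
    At tulip: go left to fern.
      At fern: no left child.
      Visit fern.
      At fern: go right to cedar.
        cedar is a leaf — visit cedar.
    Visit tulip.
    At tulip: no right child.
Visit teak.
At teak: go right to lime.
  At lime: go left to rose.
    At rose: no left child.
    Visit rose.
    At rose: go right to poppy.
      At poppy: no left child.
      Visit poppy.
      At poppy: go right to bay.
        At bay: no left child.
        Visit bay.
        At bay: go right to ash.
          ash is a leaf — visit ash.
  Visit lime.
  At lime: no right child.
Full in-order sequence: iris, yew, moss, fern, cedar, tulip, teak, rose, poppy, bay, ash, lime.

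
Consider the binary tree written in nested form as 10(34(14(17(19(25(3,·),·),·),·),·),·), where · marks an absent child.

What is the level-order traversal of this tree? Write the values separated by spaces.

10 34 14 17 19 25 3

Level-order visits nodes level by level from the root, left to right within each level.
Level 0: 10
Level 1: 34
Level 2: 14
Level 3: 17
Level 4: 19
Level 5: 25
Level 6: 3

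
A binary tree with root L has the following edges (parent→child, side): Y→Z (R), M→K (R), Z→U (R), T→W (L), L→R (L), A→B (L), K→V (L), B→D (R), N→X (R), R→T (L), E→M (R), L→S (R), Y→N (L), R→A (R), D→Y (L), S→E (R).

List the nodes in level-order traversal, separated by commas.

L, R, S, T, A, E, W, B, M, D, K, Y, V, N, Z, X, U

Level-order visits nodes level by level from the root, left to right within each level.
Level 0: L
Level 1: R, S
Level 2: T, A, E
Level 3: W, B, M
Level 4: D, K
Level 5: Y, V
Level 6: N, Z
Level 7: X, U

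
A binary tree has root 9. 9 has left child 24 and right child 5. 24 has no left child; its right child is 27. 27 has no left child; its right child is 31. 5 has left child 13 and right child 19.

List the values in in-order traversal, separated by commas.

In-order visits the left subtree, then the node, then the right subtree.
At 9: go left to 24.
  At 24: no left child.
  Visit 24.
  At 24: go right to 27.
    At 27: no left child.
    Visit 27.
    At 27: go right to 31.
      31 is a leaf — visit 31.
Visit 9.
At 9: go right to 5.
  At 5: go left to 13.
    13 is a leaf — visit 13.
  Visit 5.
  At 5: go right to 19.
    19 is a leaf — visit 19.

24, 27, 31, 9, 13, 5, 19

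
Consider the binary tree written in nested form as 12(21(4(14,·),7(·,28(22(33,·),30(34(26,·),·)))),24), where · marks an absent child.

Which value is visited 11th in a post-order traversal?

24

Post-order visits the left subtree, then the right subtree, then the node.
At 12: go left to 21.
  At 21: go left to 4.
    At 4: go left to 14.
      14 is a leaf — visit 14.
    At 4: no right child.
    Visit 4.
  At 21: go right to 7.
    At 7: no left child.
    At 7: go right to 28.
      At 28: go left to 22.
        At 22: go left to 33.
          33 is a leaf — visit 33.
        At 22: no right child.
        Visit 22.
      At 28: go right to 30.
        At 30: go left to 34.
          At 34: go left to 26.
            26 is a leaf — visit 26.
          At 34: no right child.
          Visit 34.
        At 30: no right child.
        Visit 30.
      Visit 28.
    Visit 7.
  Visit 21.
At 12: go right to 24.
  24 is a leaf — visit 24.
Visit 12.
Full post-order sequence: 14, 4, 33, 22, 26, 34, 30, 28, 7, 21, 24, 12.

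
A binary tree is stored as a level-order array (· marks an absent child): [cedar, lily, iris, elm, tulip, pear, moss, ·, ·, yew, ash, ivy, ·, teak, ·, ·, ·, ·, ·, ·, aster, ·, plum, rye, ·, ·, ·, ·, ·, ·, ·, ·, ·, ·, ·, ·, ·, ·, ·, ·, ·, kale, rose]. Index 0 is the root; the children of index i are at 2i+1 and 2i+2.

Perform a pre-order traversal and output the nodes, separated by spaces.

cedar lily elm tulip yew aster kale rose ash plum iris pear ivy rye moss teak

Pre-order visits the node, then its left subtree, then its right subtree.
Visit cedar.
At cedar: go left to lily.
  Visit lily.
  At lily: go left to elm.
    elm is a leaf — visit elm.
  At lily: go right to tulip.
    Visit tulip.
    At tulip: go left to yew.
      Visit yew.
      At yew: no left child.
      At yew: go right to aster.
        Visit aster.
        At aster: go left to kale.
          kale is a leaf — visit kale.
        At aster: go right to rose.
          rose is a leaf — visit rose.
    At tulip: go right to ash.
      Visit ash.
      At ash: no left child.
      At ash: go right to plum.
        plum is a leaf — visit plum.
At cedar: go right to iris.
  Visit iris.
  At iris: go left to pear.
    Visit pear.
    At pear: go left to ivy.
      Visit ivy.
      At ivy: go left to rye.
        rye is a leaf — visit rye.
      At ivy: no right child.
    At pear: no right child.
  At iris: go right to moss.
    Visit moss.
    At moss: go left to teak.
      teak is a leaf — visit teak.
    At moss: no right child.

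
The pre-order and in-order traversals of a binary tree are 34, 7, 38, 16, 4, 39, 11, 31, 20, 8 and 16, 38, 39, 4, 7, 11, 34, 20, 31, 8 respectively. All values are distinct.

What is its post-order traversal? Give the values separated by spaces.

16 39 4 38 11 7 20 8 31 34

The first element of pre-order is the root; it splits in-order into left and right subtrees.
Root 34: left subtree has 6 nodes {16, 38, 39, 4, 7, 11}, right has 3 {20, 31, 8}.
  Root 7: left subtree has 4 nodes {16, 38, 39, 4}, right has 1 {11}.
    Root 38: left subtree has 1 node {16}, right has 2 {39, 4}.
      Root 4: left subtree has 1 node {39}, right has 0 { }.
  Root 31: left subtree has 1 node {20}, right has 1 {8}.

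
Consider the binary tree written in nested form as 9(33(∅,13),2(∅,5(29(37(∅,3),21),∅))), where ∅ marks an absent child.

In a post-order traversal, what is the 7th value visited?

Post-order visits the left subtree, then the right subtree, then the node.
At 9: go left to 33.
  At 33: no left child.
  At 33: go right to 13.
    13 is a leaf — visit 13.
  Visit 33.
At 9: go right to 2.
  At 2: no left child.
  At 2: go right to 5.
    At 5: go left to 29.
      At 29: go left to 37.
        At 37: no left child.
        At 37: go right to 3.
          3 is a leaf — visit 3.
        Visit 37.
      At 29: go right to 21.
        21 is a leaf — visit 21.
      Visit 29.
    At 5: no right child.
    Visit 5.
  Visit 2.
Visit 9.
Full post-order sequence: 13, 33, 3, 37, 21, 29, 5, 2, 9.

5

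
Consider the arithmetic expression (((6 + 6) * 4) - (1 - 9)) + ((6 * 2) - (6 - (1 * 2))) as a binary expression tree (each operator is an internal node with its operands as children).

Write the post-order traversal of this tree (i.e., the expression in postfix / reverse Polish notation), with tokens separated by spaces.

6 6 + 4 * 1 9 - - 6 2 * 6 1 2 * - - +

Post-order on an expression tree gives postfix notation: for each operator, emit left operand, right operand, then the operator.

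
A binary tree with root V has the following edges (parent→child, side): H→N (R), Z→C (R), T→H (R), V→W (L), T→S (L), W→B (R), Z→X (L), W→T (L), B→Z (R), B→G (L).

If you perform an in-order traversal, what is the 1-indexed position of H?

3

In-order visits the left subtree, then the node, then the right subtree.
At V: go left to W.
  At W: go left to T.
    At T: go left to S.
      S is a leaf — visit S.
    Visit T.
    At T: go right to H.
      At H: no left child.
      Visit H.
      At H: go right to N.
        N is a leaf — visit N.
  Visit W.
  At W: go right to B.
    At B: go left to G.
      G is a leaf — visit G.
    Visit B.
    At B: go right to Z.
      At Z: go left to X.
        X is a leaf — visit X.
      Visit Z.
      At Z: go right to C.
        C is a leaf — visit C.
Visit V.
At V: no right child.
Full in-order sequence: S, T, H, N, W, G, B, X, Z, C, V.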